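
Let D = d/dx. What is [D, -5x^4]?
- 20 x^{3}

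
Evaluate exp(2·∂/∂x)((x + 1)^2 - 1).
x^{2} + 6 x + 8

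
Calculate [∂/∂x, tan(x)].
\frac{1}{\cos^{2}{\left(x \right)}}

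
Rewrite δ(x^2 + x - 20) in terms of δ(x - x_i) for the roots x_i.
\frac{\delta(x - 4) + \delta(x + 5)}{9}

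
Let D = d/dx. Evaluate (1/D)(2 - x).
- \frac{x^{2}}{2} + 2 x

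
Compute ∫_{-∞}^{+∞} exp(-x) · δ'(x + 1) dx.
e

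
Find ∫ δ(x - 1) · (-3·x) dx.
-3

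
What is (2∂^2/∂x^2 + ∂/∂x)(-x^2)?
- 2 x - 4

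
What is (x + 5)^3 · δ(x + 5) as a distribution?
0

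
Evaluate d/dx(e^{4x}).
4 e^{4 x}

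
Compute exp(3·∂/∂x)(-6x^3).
- 6 x^{3} - 54 x^{2} - 162 x - 162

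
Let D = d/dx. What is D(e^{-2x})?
- 2 e^{- 2 x}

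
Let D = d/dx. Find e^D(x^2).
x^{2} + 2 x + 1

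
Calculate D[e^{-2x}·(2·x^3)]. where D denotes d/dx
x^{2} \left(6 - 4 x\right) e^{- 2 x}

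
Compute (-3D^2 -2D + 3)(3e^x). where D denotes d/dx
- 6 e^{x}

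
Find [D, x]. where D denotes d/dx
1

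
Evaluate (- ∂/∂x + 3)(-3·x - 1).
- 9 x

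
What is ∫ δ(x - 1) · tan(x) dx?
\tan{\left(1 \right)}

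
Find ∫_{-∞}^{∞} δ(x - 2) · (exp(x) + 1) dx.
1 + e^{2}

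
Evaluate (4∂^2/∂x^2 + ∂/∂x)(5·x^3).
15 x \left(x + 8\right)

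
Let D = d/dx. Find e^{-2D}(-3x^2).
- 3 x^{2} + 12 x - 12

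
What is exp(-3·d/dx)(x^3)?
x^{3} - 9 x^{2} + 27 x - 27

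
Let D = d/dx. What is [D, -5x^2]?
- 10 x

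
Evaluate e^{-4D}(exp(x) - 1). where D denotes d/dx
e^{x - 4} - 1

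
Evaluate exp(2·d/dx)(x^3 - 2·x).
x^{3} + 6 x^{2} + 10 x + 4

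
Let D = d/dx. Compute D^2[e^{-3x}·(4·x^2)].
4 \left(9 x^{2} - 12 x + 2\right) e^{- 3 x}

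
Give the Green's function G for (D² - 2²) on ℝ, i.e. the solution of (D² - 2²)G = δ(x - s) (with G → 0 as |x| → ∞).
-\frac{e^{-2|x-s|}}{4}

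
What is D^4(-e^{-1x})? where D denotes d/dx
- e^{- x}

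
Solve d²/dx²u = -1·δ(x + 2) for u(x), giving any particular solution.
-\frac{|x + 2|}{2}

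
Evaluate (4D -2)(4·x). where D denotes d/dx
16 - 8 x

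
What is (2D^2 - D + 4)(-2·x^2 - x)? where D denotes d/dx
- 8 x^{2} - 7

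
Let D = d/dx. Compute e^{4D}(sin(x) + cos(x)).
\sqrt{2} \sin{\left(x + \frac{\pi}{4} + 4 \right)}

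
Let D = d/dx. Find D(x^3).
3 x^{2}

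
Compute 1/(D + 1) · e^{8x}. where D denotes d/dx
\frac{e^{8 x}}{9}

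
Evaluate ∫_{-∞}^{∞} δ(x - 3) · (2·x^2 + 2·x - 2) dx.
22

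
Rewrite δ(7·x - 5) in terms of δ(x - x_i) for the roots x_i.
\frac{\delta(x - 5/7)}{7}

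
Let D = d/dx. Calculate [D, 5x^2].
10 x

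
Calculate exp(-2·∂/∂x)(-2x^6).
- 2 x^{6} + 24 x^{5} - 120 x^{4} + 320 x^{3} - 480 x^{2} + 384 x - 128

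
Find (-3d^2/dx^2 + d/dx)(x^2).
2 x - 6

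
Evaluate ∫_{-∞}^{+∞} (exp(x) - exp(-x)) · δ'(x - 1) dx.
- 2 \cosh{\left(1 \right)}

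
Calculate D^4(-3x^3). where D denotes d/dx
0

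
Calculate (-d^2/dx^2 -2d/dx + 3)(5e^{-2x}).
15 e^{- 2 x}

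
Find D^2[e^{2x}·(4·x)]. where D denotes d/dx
16 \left(x + 1\right) e^{2 x}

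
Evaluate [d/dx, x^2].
2 x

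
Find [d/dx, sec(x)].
\tan{\left(x \right)} \sec{\left(x \right)}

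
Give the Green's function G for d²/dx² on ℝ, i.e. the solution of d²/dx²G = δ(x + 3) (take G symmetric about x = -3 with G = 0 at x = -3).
\frac{|x + 3|}{2}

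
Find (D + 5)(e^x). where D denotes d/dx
6 e^{x}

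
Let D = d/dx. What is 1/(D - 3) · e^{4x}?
e^{4 x}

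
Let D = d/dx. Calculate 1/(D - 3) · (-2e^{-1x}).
\frac{e^{- x}}{2}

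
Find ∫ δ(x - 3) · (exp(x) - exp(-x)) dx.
2 \sinh{\left(3 \right)}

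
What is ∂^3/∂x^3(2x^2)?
0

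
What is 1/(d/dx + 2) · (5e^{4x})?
\frac{5 e^{4 x}}{6}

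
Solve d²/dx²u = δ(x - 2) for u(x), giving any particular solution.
\frac{|x - 2|}{2}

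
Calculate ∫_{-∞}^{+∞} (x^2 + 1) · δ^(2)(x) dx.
2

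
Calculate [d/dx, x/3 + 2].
\frac{1}{3}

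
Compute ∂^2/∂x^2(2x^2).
4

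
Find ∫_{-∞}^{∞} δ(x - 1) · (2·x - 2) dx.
0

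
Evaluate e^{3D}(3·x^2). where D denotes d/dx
3 x^{2} + 18 x + 27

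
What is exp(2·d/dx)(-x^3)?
- x^{3} - 6 x^{2} - 12 x - 8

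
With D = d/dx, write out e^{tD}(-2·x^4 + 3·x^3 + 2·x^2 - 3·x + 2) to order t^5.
- 2 t^{4} + t^{3} \left(3 - 8 x\right) + t^{2} \left(- 12 x^{2} + 9 x + 2\right) - t \left(8 x^{3} - 9 x^{2} - 4 x + 3\right) - 2 x^{4} + 3 x^{3} + 2 x^{2} - 3 x + 2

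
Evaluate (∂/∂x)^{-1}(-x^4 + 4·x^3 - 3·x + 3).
- \frac{x^{5}}{5} + x^{4} - \frac{3 x^{2}}{2} + 3 x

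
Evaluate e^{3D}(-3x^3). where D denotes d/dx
- 3 x^{3} - 27 x^{2} - 81 x - 81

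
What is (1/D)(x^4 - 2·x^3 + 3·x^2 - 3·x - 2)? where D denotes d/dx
\frac{x^{5}}{5} - \frac{x^{4}}{2} + x^{3} - \frac{3 x^{2}}{2} - 2 x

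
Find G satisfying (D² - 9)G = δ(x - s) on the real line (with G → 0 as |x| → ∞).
-\frac{e^{-3|x-s|}}{6}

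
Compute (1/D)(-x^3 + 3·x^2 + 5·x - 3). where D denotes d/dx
- \frac{x^{4}}{4} + x^{3} + \frac{5 x^{2}}{2} - 3 x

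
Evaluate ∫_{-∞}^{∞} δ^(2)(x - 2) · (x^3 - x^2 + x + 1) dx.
10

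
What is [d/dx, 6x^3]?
18 x^{2}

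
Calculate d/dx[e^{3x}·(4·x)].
\left(12 x + 4\right) e^{3 x}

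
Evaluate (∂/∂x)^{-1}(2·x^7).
\frac{x^{8}}{4}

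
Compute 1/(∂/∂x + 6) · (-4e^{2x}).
- \frac{e^{2 x}}{2}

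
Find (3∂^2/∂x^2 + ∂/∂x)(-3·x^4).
12 x^{2} \left(- x - 9\right)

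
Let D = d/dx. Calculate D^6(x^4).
0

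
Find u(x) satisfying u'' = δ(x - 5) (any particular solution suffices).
\frac{|x - 5|}{2}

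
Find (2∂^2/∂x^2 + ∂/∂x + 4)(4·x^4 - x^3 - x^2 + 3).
16 x^{4} + 12 x^{3} + 89 x^{2} - 14 x + 8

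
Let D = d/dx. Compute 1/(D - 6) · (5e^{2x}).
- \frac{5 e^{2 x}}{4}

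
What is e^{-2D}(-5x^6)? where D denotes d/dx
- 5 x^{6} + 60 x^{5} - 300 x^{4} + 800 x^{3} - 1200 x^{2} + 960 x - 320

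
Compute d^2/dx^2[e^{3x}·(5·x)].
\left(45 x + 30\right) e^{3 x}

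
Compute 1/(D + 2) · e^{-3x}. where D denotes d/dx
- e^{- 3 x}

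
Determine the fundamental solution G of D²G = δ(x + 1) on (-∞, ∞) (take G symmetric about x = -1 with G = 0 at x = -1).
\frac{|x + 1|}{2}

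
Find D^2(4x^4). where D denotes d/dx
48 x^{2}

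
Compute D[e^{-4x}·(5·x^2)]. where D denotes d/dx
10 x \left(1 - 2 x\right) e^{- 4 x}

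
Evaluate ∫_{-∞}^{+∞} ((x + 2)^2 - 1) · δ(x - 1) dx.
8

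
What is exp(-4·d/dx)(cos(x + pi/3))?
\cos{\left(x - 4 + \frac{\pi}{3} \right)}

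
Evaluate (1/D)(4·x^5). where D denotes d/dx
\frac{2 x^{6}}{3}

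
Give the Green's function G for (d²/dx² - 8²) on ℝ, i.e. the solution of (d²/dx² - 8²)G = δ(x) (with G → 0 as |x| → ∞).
-\frac{e^{-8|x|}}{16}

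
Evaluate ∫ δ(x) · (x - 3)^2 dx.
9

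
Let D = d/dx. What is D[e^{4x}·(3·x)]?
\left(12 x + 3\right) e^{4 x}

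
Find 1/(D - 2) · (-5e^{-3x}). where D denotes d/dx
e^{- 3 x}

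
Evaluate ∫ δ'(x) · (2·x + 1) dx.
-2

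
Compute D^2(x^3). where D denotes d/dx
6 x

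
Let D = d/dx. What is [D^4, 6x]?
24D^{3}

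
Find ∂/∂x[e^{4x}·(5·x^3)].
x^{2} \left(20 x + 15\right) e^{4 x}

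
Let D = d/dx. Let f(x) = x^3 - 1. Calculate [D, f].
3 x^{2}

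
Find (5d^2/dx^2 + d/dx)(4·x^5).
20 x^{3} \left(x + 20\right)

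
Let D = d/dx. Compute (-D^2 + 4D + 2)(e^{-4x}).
- 30 e^{- 4 x}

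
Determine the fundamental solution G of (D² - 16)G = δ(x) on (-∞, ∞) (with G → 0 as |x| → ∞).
-\frac{e^{-4|x|}}{8}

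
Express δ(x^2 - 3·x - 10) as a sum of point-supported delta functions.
\frac{\delta(x - 5) + \delta(x + 2)}{7}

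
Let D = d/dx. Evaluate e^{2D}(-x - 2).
- x - 4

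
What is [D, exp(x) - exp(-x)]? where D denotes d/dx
2 \cosh{\left(x \right)}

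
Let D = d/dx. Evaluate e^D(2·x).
2 x + 2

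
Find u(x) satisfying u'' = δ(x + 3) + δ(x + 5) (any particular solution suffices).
\frac{|x + 3|}{2} + \frac{|x + 5|}{2}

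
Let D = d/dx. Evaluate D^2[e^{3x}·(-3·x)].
\left(- 27 x - 18\right) e^{3 x}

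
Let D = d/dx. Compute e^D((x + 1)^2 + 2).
x^{2} + 4 x + 6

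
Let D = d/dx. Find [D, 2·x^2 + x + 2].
4 x + 1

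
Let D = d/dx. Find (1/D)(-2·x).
- x^{2}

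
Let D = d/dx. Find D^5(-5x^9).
- 75600 x^{4}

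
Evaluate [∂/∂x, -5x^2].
- 10 x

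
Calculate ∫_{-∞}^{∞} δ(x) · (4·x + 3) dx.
3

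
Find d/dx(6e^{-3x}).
- 18 e^{- 3 x}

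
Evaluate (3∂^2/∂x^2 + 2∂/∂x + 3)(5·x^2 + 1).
15 x^{2} + 20 x + 33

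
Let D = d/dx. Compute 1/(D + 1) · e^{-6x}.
- \frac{e^{- 6 x}}{5}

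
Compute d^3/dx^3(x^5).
60 x^{2}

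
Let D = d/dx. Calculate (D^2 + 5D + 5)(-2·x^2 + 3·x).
- 10 x^{2} - 5 x + 11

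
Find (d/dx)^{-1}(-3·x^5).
- \frac{x^{6}}{2}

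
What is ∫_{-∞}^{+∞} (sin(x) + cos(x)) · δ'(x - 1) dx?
- \cos{\left(1 \right)} + \sin{\left(1 \right)}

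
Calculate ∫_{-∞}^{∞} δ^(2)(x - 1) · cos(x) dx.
- \cos{\left(1 \right)}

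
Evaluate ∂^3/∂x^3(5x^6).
600 x^{3}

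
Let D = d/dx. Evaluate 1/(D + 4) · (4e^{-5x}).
- 4 e^{- 5 x}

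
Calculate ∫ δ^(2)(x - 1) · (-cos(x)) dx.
\cos{\left(1 \right)}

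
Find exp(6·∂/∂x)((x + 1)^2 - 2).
x^{2} + 14 x + 47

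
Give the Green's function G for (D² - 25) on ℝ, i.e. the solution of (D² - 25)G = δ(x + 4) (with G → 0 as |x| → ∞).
-\frac{e^{-5|x + 4|}}{10}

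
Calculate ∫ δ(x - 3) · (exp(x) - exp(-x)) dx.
2 \sinh{\left(3 \right)}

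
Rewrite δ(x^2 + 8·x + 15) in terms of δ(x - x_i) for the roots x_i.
\frac{\delta(x + 5) + \delta(x + 3)}{2}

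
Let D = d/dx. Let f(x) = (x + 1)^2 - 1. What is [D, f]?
2 x + 2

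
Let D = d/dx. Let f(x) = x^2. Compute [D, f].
2 x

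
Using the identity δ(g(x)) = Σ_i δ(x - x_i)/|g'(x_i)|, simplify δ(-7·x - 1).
\frac{\delta(x + 1/7)}{7}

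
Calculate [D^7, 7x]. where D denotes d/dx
49D^{6}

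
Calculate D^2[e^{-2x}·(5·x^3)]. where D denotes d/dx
10 x \left(2 x^{2} - 6 x + 3\right) e^{- 2 x}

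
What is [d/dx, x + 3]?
1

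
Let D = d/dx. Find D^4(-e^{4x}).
- 256 e^{4 x}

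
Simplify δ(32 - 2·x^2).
\frac{\delta(x - 4) + \delta(x + 4)}{16}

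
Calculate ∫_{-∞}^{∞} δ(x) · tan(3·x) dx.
0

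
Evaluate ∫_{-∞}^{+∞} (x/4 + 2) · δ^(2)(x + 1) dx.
0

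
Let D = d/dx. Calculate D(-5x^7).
- 35 x^{6}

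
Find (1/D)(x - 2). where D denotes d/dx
\frac{x^{2}}{2} - 2 x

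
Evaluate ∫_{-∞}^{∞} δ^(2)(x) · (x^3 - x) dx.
0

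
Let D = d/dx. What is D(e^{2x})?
2 e^{2 x}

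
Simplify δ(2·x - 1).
\frac{\delta(x - 1/2)}{2}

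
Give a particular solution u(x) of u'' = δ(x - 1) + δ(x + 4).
\frac{|x - 1|}{2} + \frac{|x + 4|}{2}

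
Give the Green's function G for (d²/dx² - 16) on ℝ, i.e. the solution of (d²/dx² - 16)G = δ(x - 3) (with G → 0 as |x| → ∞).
-\frac{e^{-4|x - 3|}}{8}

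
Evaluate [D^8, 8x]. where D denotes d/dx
64D^{7}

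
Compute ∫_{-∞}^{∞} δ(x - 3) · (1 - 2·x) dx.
-5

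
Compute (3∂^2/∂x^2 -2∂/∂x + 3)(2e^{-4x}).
118 e^{- 4 x}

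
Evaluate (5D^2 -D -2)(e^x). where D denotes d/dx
2 e^{x}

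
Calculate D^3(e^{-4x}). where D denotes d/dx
- 64 e^{- 4 x}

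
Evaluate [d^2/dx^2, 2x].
4\frac{d}{dx}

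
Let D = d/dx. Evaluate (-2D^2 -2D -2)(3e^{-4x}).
- 78 e^{- 4 x}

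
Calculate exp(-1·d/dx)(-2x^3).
- 2 x^{3} + 6 x^{2} - 6 x + 2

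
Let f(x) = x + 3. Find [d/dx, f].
1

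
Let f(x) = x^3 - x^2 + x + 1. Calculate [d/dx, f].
3 x^{2} - 2 x + 1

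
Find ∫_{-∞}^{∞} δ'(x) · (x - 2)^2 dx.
4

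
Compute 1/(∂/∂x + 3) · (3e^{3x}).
\frac{e^{3 x}}{2}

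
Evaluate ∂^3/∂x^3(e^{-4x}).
- 64 e^{- 4 x}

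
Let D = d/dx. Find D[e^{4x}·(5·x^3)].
x^{2} \left(20 x + 15\right) e^{4 x}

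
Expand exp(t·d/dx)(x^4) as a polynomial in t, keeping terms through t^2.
x^{2} \left(6 t^{2} + 4 t x + x^{2}\right)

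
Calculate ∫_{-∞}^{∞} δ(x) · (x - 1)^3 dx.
-1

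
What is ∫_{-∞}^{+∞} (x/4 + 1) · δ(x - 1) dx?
\frac{5}{4}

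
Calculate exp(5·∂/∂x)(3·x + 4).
3 x + 19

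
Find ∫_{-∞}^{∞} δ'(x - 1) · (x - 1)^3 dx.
0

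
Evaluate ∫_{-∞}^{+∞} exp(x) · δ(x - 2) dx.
e^{2}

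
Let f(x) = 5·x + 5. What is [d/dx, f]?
5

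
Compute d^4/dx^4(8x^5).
960 x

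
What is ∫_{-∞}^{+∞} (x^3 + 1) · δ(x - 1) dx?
2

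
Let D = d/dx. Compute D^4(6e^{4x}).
1536 e^{4 x}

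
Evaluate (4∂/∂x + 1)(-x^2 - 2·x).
- x^{2} - 10 x - 8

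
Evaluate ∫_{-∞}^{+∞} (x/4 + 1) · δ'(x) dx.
- \frac{1}{4}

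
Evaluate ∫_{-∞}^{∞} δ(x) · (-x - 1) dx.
-1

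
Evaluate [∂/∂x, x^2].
2 x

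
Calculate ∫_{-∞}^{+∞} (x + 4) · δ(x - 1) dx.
5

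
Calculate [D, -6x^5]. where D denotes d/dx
- 30 x^{4}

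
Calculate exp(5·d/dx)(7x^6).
7 x^{6} + 210 x^{5} + 2625 x^{4} + 17500 x^{3} + 65625 x^{2} + 131250 x + 109375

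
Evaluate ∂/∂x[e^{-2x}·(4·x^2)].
8 x \left(1 - x\right) e^{- 2 x}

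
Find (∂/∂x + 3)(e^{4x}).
7 e^{4 x}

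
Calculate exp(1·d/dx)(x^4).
x^{4} + 4 x^{3} + 6 x^{2} + 4 x + 1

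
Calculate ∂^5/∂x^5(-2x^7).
- 5040 x^{2}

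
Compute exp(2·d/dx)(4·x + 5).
4 x + 13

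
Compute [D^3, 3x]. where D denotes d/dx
9D^{2}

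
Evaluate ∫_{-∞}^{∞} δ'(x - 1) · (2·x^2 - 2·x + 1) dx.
-2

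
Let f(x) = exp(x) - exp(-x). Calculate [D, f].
2 \cosh{\left(x \right)}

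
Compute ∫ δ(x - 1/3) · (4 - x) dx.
\frac{11}{3}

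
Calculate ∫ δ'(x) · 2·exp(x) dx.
-2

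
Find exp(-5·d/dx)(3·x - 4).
3 x - 19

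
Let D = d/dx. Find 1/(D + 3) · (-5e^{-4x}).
5 e^{- 4 x}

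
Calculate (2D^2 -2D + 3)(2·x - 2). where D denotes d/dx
6 x - 10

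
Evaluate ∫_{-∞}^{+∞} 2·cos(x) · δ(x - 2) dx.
2 \cos{\left(2 \right)}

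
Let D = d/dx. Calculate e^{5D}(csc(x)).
\csc{\left(x + 5 \right)}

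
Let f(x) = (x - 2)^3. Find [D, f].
3 \left(x - 2\right)^{2}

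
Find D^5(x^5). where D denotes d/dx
120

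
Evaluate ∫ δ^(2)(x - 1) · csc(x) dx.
\left(2 \cot^{2}{\left(1 \right)} + 1\right) \csc{\left(1 \right)}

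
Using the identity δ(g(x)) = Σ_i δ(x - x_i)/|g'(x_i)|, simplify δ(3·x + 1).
\frac{\delta(x + 1/3)}{3}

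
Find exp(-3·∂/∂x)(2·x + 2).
2 x - 4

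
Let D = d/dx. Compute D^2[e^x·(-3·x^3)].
- 3 x \left(x^{2} + 6 x + 6\right) e^{x}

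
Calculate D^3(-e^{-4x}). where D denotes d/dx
64 e^{- 4 x}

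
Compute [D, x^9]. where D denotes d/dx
9 x^{8}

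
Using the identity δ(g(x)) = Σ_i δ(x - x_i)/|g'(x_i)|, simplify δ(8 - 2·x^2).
\frac{\delta(x - 2) + \delta(x + 2)}{8}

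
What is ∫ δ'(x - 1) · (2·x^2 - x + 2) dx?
-3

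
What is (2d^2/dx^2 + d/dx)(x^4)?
4 x^{2} \left(x + 6\right)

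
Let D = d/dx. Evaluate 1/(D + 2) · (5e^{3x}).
e^{3 x}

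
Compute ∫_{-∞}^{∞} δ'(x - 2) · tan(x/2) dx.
- \frac{\tan^{2}{\left(1 \right)}}{2} - \frac{1}{2}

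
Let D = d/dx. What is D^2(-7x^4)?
- 84 x^{2}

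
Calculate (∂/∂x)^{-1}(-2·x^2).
- \frac{2 x^{3}}{3}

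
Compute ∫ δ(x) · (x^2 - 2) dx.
-2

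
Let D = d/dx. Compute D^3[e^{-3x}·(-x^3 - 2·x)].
3 \left(9 x^{3} - 27 x^{2} + 36 x - 20\right) e^{- 3 x}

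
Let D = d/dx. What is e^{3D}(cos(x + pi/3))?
\cos{\left(x + \frac{\pi}{3} + 3 \right)}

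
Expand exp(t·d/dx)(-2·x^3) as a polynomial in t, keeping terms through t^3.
- 2 t^{3} - 6 t^{2} x - 6 t x^{2} - 2 x^{3}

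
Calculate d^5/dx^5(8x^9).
120960 x^{4}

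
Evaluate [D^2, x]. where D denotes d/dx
2D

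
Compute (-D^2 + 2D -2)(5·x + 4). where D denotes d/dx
2 - 10 x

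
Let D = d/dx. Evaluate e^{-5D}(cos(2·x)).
\cos{\left(2 x - 10 \right)}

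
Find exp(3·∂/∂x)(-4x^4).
- 4 x^{4} - 48 x^{3} - 216 x^{2} - 432 x - 324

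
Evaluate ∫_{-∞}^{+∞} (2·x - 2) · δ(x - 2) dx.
2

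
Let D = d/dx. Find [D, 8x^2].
16 x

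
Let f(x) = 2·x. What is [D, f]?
2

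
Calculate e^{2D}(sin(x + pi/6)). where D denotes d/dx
\sin{\left(x + \frac{\pi}{6} + 2 \right)}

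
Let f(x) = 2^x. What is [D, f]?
2^{x} \log{\left(2 \right)}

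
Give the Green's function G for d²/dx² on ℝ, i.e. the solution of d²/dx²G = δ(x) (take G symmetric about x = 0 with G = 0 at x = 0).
\frac{|x|}{2}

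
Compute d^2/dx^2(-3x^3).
- 18 x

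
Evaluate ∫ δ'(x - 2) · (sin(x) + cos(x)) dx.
- \cos{\left(2 \right)} + \sin{\left(2 \right)}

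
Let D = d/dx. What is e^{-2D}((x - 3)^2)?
x^{2} - 10 x + 25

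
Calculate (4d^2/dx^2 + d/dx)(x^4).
4 x^{2} \left(x + 12\right)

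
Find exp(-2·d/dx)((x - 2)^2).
x^{2} - 8 x + 16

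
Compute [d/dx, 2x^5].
10 x^{4}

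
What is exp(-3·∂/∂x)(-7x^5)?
- 7 x^{5} + 105 x^{4} - 630 x^{3} + 1890 x^{2} - 2835 x + 1701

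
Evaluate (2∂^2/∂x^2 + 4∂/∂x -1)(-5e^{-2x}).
5 e^{- 2 x}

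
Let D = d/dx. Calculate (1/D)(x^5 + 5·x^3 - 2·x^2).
\frac{x^{6}}{6} + \frac{5 x^{4}}{4} - \frac{2 x^{3}}{3}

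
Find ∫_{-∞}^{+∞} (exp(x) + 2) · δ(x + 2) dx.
e^{-2} + 2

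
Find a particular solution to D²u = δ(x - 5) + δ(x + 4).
\frac{|x - 5|}{2} + \frac{|x + 4|}{2}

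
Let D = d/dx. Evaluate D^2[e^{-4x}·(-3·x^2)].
6 \left(- 8 x^{2} + 8 x - 1\right) e^{- 4 x}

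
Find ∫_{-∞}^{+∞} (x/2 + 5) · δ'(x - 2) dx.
- \frac{1}{2}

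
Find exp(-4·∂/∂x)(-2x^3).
- 2 x^{3} + 24 x^{2} - 96 x + 128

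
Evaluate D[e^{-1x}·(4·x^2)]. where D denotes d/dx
4 x \left(2 - x\right) e^{- x}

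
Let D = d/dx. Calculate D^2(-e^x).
- e^{x}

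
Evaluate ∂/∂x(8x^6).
48 x^{5}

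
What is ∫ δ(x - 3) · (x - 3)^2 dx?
0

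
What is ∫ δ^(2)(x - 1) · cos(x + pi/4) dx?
- \cos{\left(\frac{\pi}{4} + 1 \right)}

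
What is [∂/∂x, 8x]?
8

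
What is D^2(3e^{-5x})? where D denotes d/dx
75 e^{- 5 x}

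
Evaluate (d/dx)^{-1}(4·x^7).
\frac{x^{8}}{2}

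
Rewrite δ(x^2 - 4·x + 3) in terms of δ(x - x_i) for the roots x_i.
\frac{\delta(x - 3) + \delta(x - 1)}{2}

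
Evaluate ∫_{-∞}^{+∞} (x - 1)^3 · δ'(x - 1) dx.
0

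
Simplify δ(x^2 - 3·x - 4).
\frac{\delta(x + 1) + \delta(x - 4)}{5}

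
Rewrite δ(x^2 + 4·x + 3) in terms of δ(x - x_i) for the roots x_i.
\frac{\delta(x + 1) + \delta(x + 3)}{2}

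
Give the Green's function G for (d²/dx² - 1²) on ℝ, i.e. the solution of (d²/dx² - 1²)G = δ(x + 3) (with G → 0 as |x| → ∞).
-\frac{e^{-|x + 3|}}{2}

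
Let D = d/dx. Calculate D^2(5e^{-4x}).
80 e^{- 4 x}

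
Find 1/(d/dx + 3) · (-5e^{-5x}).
\frac{5 e^{- 5 x}}{2}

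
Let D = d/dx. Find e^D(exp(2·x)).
e^{2 x + 2}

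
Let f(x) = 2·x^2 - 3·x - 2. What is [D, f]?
4 x - 3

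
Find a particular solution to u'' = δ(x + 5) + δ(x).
\frac{|x + 5|}{2} + \frac{|x|}{2}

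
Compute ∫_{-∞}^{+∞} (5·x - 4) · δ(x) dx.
-4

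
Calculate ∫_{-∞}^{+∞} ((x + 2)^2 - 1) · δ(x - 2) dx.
15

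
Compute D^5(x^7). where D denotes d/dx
2520 x^{2}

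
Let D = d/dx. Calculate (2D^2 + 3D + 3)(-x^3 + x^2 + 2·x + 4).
- 3 x^{3} - 6 x^{2} + 22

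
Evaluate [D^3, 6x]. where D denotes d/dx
18D^{2}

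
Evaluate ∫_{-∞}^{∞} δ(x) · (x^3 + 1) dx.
1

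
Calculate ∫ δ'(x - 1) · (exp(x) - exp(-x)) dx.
- 2 \cosh{\left(1 \right)}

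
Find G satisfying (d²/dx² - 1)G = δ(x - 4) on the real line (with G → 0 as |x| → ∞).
-\frac{e^{-|x - 4|}}{2}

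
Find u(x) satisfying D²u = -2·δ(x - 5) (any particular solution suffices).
-|x - 5|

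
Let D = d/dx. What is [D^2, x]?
2D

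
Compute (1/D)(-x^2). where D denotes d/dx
- \frac{x^{3}}{3}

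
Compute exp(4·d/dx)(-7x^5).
- 7 x^{5} - 140 x^{4} - 1120 x^{3} - 4480 x^{2} - 8960 x - 7168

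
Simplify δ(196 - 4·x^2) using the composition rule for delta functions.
\frac{\delta(x - 7) + \delta(x + 7)}{56}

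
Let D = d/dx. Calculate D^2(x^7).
42 x^{5}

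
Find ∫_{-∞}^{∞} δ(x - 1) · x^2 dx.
1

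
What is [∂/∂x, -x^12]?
- 12 x^{11}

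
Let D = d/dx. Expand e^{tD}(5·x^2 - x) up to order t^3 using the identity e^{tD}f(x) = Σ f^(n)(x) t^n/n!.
5 t^{2} + t \left(10 x - 1\right) + 5 x^{2} - x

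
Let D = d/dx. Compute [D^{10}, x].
10D^{9}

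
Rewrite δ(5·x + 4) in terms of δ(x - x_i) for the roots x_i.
\frac{\delta(x + 4/5)}{5}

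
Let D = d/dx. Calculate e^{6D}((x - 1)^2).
x^{2} + 10 x + 25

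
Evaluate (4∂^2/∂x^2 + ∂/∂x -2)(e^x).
3 e^{x}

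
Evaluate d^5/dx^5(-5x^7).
- 12600 x^{2}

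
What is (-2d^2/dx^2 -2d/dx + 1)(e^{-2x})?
- 3 e^{- 2 x}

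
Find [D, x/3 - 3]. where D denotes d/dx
\frac{1}{3}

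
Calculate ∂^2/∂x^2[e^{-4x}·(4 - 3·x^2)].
2 \left(- 24 x^{2} + 24 x + 29\right) e^{- 4 x}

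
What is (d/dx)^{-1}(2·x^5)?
\frac{x^{6}}{3}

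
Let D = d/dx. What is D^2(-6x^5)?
- 120 x^{3}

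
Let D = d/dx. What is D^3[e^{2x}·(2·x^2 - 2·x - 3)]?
\left(16 x^{2} + 32 x - 24\right) e^{2 x}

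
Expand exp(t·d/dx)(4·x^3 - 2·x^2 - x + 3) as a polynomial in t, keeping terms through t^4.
4 t^{3} + t^{2} \left(12 x - 2\right) - t \left(- 12 x^{2} + 4 x + 1\right) + 4 x^{3} - 2 x^{2} - x + 3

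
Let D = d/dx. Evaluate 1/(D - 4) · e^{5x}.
e^{5 x}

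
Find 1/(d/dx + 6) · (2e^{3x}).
\frac{2 e^{3 x}}{9}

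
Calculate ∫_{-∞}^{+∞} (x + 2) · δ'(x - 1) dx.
-1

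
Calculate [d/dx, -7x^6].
- 42 x^{5}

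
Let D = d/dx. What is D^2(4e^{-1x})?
4 e^{- x}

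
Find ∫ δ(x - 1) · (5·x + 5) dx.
10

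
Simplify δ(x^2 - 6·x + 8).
\frac{\delta(x - 2) + \delta(x - 4)}{2}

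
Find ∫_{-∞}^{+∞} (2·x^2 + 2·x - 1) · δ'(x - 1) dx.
-6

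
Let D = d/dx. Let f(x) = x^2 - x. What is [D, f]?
2 x - 1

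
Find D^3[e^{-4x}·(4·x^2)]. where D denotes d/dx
32 \left(- 8 x^{2} + 12 x - 3\right) e^{- 4 x}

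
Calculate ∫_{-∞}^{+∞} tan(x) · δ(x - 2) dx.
\tan{\left(2 \right)}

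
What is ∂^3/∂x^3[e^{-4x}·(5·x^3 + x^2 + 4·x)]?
2 \left(- 160 x^{3} + 328 x^{2} - 260 x + 99\right) e^{- 4 x}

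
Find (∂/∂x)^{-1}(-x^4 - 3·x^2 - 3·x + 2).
- \frac{x^{5}}{5} - x^{3} - \frac{3 x^{2}}{2} + 2 x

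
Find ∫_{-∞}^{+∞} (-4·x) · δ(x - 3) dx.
-12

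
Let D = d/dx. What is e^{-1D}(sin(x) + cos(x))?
\sqrt{2} \cos{\left(- x + \frac{\pi}{4} + 1 \right)}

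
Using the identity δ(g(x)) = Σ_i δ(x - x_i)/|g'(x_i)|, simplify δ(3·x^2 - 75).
\frac{\delta(x - 5) + \delta(x + 5)}{30}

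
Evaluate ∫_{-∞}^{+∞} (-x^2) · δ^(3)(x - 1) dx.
0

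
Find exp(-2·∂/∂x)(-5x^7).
- 5 x^{7} + 70 x^{6} - 420 x^{5} + 1400 x^{4} - 2800 x^{3} + 3360 x^{2} - 2240 x + 640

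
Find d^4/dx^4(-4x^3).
0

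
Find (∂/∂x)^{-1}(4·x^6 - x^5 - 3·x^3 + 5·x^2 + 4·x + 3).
\frac{4 x^{7}}{7} - \frac{x^{6}}{6} - \frac{3 x^{4}}{4} + \frac{5 x^{3}}{3} + 2 x^{2} + 3 x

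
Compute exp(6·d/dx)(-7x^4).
- 7 x^{4} - 168 x^{3} - 1512 x^{2} - 6048 x - 9072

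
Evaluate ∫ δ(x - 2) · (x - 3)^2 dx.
1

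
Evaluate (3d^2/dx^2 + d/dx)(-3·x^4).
12 x^{2} \left(- x - 9\right)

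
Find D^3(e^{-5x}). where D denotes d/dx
- 125 e^{- 5 x}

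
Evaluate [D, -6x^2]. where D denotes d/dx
- 12 x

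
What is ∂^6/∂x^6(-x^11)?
- 332640 x^{5}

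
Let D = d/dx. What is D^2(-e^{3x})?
- 9 e^{3 x}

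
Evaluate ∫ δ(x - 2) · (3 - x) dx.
1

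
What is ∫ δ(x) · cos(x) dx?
1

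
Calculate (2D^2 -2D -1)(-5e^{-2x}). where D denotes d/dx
- 55 e^{- 2 x}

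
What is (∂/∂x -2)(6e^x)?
- 6 e^{x}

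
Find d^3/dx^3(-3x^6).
- 360 x^{3}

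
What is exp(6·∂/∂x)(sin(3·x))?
\sin{\left(3 x + 18 \right)}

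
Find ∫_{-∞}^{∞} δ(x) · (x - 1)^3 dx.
-1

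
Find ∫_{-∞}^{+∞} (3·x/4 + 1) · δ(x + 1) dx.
\frac{1}{4}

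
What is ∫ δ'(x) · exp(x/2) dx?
- \frac{1}{2}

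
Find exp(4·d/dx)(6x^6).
6 x^{6} + 144 x^{5} + 1440 x^{4} + 7680 x^{3} + 23040 x^{2} + 36864 x + 24576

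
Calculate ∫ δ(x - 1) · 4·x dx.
4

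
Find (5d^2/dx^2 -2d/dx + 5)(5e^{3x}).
220 e^{3 x}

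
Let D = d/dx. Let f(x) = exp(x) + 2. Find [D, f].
e^{x}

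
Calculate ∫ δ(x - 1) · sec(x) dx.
\sec{\left(1 \right)}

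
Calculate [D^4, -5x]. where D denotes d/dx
-20D^{3}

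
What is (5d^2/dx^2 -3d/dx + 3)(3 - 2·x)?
15 - 6 x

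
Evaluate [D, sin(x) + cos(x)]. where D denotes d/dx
- \sin{\left(x \right)} + \cos{\left(x \right)}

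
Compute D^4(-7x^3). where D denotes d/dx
0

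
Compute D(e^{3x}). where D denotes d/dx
3 e^{3 x}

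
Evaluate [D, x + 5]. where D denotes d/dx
1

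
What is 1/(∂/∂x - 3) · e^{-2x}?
- \frac{e^{- 2 x}}{5}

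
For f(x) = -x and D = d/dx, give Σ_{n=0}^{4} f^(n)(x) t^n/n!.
- t - x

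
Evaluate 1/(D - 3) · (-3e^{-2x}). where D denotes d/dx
\frac{3 e^{- 2 x}}{5}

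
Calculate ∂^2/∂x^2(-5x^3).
- 30 x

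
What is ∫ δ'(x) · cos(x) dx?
0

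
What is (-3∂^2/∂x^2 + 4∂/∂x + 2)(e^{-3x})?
- 37 e^{- 3 x}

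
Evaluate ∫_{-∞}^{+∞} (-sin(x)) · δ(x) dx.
0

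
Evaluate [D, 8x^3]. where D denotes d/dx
24 x^{2}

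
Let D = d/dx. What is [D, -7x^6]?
- 42 x^{5}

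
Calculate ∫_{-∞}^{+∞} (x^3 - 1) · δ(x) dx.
-1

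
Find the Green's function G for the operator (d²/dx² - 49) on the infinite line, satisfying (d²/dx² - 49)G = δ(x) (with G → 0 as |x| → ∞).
-\frac{e^{-7|x|}}{14}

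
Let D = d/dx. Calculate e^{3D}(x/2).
\frac{x}{2} + \frac{3}{2}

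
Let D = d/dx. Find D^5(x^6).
720 x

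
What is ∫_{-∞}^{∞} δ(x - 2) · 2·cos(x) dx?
2 \cos{\left(2 \right)}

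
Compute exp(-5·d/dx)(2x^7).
2 x^{7} - 70 x^{6} + 1050 x^{5} - 8750 x^{4} + 43750 x^{3} - 131250 x^{2} + 218750 x - 156250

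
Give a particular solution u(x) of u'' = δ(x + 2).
\frac{|x + 2|}{2}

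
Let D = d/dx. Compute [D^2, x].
2D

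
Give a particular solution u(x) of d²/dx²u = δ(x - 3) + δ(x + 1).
\frac{|x - 3|}{2} + \frac{|x + 1|}{2}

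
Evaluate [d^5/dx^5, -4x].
-20\frac{d^{4}}{dx^{4}}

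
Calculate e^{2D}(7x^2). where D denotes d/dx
7 x^{2} + 28 x + 28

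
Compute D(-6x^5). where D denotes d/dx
- 30 x^{4}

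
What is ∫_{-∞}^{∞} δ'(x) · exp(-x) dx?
1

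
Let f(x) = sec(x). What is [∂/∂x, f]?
\tan{\left(x \right)} \sec{\left(x \right)}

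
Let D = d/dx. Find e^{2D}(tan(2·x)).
\tan{\left(2 x + 4 \right)}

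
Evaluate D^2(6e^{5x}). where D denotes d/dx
150 e^{5 x}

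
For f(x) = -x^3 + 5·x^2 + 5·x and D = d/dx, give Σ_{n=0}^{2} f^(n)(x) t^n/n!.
t^{2} \left(5 - 3 x\right) + t \left(- 3 x^{2} + 10 x + 5\right) - x^{3} + 5 x^{2} + 5 x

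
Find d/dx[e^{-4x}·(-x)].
\left(4 x - 1\right) e^{- 4 x}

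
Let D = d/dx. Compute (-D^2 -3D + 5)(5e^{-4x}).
5 e^{- 4 x}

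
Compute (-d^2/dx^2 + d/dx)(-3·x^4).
12 x^{2} \left(3 - x\right)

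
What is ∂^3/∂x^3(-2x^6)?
- 240 x^{3}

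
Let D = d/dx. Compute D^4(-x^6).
- 360 x^{2}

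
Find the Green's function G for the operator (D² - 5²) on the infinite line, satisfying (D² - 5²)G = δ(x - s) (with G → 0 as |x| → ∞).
-\frac{e^{-5|x-s|}}{10}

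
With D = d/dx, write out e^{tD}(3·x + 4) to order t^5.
3 t + 3 x + 4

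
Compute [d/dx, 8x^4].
32 x^{3}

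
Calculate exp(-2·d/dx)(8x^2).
8 x^{2} - 32 x + 32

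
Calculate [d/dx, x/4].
\frac{1}{4}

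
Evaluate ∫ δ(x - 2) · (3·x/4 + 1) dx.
\frac{5}{2}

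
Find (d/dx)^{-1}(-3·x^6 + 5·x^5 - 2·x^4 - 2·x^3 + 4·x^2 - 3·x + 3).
- \frac{3 x^{7}}{7} + \frac{5 x^{6}}{6} - \frac{2 x^{5}}{5} - \frac{x^{4}}{2} + \frac{4 x^{3}}{3} - \frac{3 x^{2}}{2} + 3 x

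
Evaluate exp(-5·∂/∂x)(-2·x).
10 - 2 x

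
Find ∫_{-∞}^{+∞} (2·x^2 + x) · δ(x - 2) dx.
10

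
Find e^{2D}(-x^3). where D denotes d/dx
- x^{3} - 6 x^{2} - 12 x - 8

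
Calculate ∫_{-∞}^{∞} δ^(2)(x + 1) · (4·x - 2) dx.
0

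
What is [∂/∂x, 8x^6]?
48 x^{5}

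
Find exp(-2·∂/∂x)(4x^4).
4 x^{4} - 32 x^{3} + 96 x^{2} - 128 x + 64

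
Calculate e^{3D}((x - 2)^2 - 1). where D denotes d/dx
x \left(x + 2\right)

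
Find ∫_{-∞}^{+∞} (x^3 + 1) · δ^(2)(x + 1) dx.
-6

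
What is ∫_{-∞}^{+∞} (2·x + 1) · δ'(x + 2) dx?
-2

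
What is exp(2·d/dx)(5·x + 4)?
5 x + 14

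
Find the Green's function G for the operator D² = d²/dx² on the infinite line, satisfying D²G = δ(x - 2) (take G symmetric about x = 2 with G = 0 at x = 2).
\frac{|x - 2|}{2}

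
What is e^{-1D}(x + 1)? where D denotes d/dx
x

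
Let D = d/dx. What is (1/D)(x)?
\frac{x^{2}}{2}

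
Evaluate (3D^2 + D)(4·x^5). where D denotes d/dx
20 x^{3} \left(x + 12\right)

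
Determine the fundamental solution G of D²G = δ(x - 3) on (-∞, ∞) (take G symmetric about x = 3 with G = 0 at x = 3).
\frac{|x - 3|}{2}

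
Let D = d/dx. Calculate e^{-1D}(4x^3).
4 x^{3} - 12 x^{2} + 12 x - 4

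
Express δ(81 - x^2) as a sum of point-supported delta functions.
\frac{\delta(x - 9) + \delta(x + 9)}{18}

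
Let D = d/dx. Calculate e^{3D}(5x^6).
5 x^{6} + 90 x^{5} + 675 x^{4} + 2700 x^{3} + 6075 x^{2} + 7290 x + 3645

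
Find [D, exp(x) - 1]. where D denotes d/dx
e^{x}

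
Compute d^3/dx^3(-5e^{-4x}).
320 e^{- 4 x}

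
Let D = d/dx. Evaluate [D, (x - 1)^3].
3 \left(x - 1\right)^{2}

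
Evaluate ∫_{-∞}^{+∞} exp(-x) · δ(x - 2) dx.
e^{-2}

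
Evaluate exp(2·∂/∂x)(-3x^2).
- 3 x^{2} - 12 x - 12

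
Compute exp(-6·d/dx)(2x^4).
2 x^{4} - 48 x^{3} + 432 x^{2} - 1728 x + 2592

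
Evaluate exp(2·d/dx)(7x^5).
7 x^{5} + 70 x^{4} + 280 x^{3} + 560 x^{2} + 560 x + 224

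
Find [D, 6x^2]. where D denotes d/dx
12 x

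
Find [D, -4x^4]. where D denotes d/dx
- 16 x^{3}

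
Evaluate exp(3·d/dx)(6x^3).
6 x^{3} + 54 x^{2} + 162 x + 162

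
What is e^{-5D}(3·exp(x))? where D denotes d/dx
3 e^{x - 5}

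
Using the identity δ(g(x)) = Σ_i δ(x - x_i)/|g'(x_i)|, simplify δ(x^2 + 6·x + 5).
\frac{\delta(x + 5) + \delta(x + 1)}{4}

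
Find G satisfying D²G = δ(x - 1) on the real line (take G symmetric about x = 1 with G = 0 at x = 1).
\frac{|x - 1|}{2}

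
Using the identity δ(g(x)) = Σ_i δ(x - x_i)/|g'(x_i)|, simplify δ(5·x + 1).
\frac{\delta(x + 1/5)}{5}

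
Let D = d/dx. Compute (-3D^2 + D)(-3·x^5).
15 x^{3} \left(12 - x\right)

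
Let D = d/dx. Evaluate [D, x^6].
6 x^{5}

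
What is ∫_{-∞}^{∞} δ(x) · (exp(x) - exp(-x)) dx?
0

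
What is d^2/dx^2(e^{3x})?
9 e^{3 x}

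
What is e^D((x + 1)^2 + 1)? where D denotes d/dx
x^{2} + 4 x + 5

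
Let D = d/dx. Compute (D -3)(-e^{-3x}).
6 e^{- 3 x}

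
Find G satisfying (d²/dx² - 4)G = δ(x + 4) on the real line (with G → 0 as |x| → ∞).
-\frac{e^{-2|x + 4|}}{4}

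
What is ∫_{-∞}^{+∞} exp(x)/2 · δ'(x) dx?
- \frac{1}{2}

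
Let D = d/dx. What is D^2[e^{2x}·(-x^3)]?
- 2 x \left(2 x^{2} + 6 x + 3\right) e^{2 x}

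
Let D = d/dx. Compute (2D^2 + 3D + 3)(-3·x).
- 9 x - 9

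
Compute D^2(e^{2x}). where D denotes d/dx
4 e^{2 x}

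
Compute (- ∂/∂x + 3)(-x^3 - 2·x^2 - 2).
- 3 x^{3} - 3 x^{2} + 4 x - 6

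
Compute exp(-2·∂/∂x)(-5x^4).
- 5 x^{4} + 40 x^{3} - 120 x^{2} + 160 x - 80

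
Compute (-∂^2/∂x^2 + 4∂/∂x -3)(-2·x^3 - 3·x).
6 x^{3} - 24 x^{2} + 21 x - 12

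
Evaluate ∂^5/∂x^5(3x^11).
166320 x^{6}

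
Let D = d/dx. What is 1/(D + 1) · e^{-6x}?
- \frac{e^{- 6 x}}{5}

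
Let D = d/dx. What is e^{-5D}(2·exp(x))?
2 e^{x - 5}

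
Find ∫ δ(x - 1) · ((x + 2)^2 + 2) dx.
11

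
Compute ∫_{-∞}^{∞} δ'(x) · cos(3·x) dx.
0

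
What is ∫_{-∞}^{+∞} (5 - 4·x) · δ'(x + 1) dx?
4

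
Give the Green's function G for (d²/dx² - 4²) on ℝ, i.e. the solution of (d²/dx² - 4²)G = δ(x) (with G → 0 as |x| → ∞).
-\frac{e^{-4|x|}}{8}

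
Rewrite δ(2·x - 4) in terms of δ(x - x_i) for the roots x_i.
\frac{\delta(x - 2)}{2}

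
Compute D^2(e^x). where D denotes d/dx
e^{x}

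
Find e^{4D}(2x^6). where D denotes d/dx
2 x^{6} + 48 x^{5} + 480 x^{4} + 2560 x^{3} + 7680 x^{2} + 12288 x + 8192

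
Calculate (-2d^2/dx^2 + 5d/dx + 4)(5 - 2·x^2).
- 8 x^{2} - 20 x + 28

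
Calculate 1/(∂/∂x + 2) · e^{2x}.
\frac{e^{2 x}}{4}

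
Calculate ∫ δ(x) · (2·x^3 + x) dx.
0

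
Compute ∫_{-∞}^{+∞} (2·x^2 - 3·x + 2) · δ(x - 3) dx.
11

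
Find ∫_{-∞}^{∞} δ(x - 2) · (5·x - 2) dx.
8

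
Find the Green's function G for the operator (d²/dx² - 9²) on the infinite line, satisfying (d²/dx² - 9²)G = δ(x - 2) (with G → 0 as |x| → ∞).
-\frac{e^{-9|x - 2|}}{18}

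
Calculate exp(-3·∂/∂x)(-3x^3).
- 3 x^{3} + 27 x^{2} - 81 x + 81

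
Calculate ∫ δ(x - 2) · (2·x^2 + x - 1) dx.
9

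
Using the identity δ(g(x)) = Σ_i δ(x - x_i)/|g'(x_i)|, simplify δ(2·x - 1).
\frac{\delta(x - 1/2)}{2}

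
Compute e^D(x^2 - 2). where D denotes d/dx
x^{2} + 2 x - 1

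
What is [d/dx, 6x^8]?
48 x^{7}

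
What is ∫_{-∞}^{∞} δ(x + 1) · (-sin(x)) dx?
\sin{\left(1 \right)}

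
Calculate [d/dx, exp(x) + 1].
e^{x}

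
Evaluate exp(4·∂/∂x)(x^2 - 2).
x^{2} + 8 x + 14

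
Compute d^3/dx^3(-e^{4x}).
- 64 e^{4 x}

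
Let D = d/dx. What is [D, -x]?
-1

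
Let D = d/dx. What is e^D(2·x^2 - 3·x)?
2 x^{2} + x - 1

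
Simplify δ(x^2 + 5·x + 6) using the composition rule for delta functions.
\frac{\delta(x + 3) + \delta(x + 2)}{1}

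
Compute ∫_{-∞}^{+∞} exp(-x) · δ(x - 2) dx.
e^{-2}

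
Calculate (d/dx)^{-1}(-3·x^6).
- \frac{3 x^{7}}{7}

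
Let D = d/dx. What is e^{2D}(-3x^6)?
- 3 x^{6} - 36 x^{5} - 180 x^{4} - 480 x^{3} - 720 x^{2} - 576 x - 192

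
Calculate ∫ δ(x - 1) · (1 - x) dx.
0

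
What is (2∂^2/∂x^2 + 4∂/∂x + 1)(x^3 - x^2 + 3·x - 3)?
x^{3} + 11 x^{2} + 7 x + 5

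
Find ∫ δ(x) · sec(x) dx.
1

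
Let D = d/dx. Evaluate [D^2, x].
2D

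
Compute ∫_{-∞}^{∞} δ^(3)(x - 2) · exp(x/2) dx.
- \frac{e}{8}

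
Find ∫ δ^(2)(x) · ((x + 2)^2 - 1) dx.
2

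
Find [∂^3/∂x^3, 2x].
6\frac{d^{2}}{dx^{2}}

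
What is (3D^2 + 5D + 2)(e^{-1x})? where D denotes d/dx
0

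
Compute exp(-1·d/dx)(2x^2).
2 x^{2} - 4 x + 2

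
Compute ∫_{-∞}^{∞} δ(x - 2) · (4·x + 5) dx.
13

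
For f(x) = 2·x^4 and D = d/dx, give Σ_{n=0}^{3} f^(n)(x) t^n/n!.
2 x \left(4 t^{3} + 6 t^{2} x + 4 t x^{2} + x^{3}\right)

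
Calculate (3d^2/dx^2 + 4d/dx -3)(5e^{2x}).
85 e^{2 x}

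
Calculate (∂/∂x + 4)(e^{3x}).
7 e^{3 x}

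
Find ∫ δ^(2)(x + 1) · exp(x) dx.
e^{-1}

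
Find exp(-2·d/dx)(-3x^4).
- 3 x^{4} + 24 x^{3} - 72 x^{2} + 96 x - 48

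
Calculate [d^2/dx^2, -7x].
-14\frac{d}{dx}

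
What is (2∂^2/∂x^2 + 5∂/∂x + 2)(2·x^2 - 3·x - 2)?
4 x^{2} + 14 x - 11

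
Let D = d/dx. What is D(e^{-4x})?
- 4 e^{- 4 x}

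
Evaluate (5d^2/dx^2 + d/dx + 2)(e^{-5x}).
122 e^{- 5 x}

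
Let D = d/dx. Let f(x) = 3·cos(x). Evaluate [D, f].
- 3 \sin{\left(x \right)}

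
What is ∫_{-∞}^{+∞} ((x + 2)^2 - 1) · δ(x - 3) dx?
24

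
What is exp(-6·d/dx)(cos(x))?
\cos{\left(x - 6 \right)}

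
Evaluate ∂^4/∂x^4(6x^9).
18144 x^{5}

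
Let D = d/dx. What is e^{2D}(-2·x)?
- 2 x - 4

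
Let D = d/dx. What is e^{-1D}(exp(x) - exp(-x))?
- e^{1 - x} + e^{x - 1}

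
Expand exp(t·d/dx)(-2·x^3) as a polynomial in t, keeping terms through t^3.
- 2 t^{3} - 6 t^{2} x - 6 t x^{2} - 2 x^{3}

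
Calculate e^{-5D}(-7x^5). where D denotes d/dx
- 7 x^{5} + 175 x^{4} - 1750 x^{3} + 8750 x^{2} - 21875 x + 21875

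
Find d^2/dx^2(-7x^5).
- 140 x^{3}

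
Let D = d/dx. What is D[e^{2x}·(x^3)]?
x^{2} \left(2 x + 3\right) e^{2 x}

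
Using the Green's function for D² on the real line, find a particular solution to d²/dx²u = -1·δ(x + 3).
-\frac{|x + 3|}{2}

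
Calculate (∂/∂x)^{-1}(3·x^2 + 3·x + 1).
x^{3} + \frac{3 x^{2}}{2} + x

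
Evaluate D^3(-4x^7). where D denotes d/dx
- 840 x^{4}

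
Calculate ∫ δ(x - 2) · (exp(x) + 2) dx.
2 + e^{2}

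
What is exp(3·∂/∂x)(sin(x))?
\sin{\left(x + 3 \right)}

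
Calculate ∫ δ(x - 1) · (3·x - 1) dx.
2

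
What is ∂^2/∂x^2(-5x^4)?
- 60 x^{2}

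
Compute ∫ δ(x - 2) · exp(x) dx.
e^{2}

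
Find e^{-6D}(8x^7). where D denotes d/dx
8 x^{7} - 336 x^{6} + 6048 x^{5} - 60480 x^{4} + 362880 x^{3} - 1306368 x^{2} + 2612736 x - 2239488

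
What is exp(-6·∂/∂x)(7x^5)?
7 x^{5} - 210 x^{4} + 2520 x^{3} - 15120 x^{2} + 45360 x - 54432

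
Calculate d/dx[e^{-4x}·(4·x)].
4 \left(1 - 4 x\right) e^{- 4 x}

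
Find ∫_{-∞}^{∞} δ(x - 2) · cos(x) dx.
\cos{\left(2 \right)}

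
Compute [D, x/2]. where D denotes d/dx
\frac{1}{2}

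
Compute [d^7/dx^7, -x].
-7\frac{d^{6}}{dx^{6}}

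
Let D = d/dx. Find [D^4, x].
4D^{3}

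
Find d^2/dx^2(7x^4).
84 x^{2}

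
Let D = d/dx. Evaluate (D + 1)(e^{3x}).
4 e^{3 x}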